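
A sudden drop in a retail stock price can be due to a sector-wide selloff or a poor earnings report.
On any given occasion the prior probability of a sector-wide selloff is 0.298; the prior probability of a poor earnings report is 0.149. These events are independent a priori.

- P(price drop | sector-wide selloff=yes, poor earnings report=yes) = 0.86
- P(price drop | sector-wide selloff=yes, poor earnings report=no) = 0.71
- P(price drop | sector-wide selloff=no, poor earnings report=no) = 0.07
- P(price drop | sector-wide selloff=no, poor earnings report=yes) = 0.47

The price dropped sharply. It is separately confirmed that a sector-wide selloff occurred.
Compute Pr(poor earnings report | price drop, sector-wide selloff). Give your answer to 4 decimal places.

Pr(poor earnings report | price drop, sector-wide selloff) ≈ 0.1750

P(price drop | sector-wide selloff) = 0.71*0.851 + 0.86*0.149 = 0.604210 + 0.128140 = 0.732350
Of this, 0.128140 comes from 0.86*0.149 (the poor earnings report=true cases).
So P(poor earnings report | price drop, sector-wide selloff) = 0.128140/0.732350 ≈ 0.1750.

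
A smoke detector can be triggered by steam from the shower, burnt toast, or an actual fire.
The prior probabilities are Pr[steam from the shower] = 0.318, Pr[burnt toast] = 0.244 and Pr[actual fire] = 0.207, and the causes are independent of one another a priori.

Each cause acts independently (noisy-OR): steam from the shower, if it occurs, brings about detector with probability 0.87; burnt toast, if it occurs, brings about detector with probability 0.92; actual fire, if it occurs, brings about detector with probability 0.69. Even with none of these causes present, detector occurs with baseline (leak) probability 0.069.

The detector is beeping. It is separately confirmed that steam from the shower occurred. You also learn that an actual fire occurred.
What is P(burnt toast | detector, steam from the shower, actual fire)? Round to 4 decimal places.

P(burnt toast | detector, steam from the shower, actual fire) ≈ 0.2506

Under noisy-OR, P(detector | causes) = 1 − (1−0.069)·∏(1−qᵢ) over the active causes.
P(detector | steam from the shower, actual fire) = 0.962481×0.756 + 0.996998×0.244 = 0.727636 + 0.243268 = 0.970904
The burnt toast-present share is 0.996998×0.244 = 0.243268.
So P(burnt toast | detector, steam from the shower, actual fire) = 0.243268/0.970904 ≈ 0.2506.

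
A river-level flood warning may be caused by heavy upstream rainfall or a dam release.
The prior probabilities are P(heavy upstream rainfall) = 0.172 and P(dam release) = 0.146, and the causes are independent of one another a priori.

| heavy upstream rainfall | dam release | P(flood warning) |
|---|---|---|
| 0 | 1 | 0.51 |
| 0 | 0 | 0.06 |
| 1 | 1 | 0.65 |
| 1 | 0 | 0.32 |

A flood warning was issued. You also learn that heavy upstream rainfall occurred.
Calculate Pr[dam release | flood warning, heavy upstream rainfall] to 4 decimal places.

Pr[dam release | flood warning, heavy upstream rainfall] ≈ 0.2578

By total probability over both values of dam release:
  P(flood warning | heavy upstream rainfall) = 0.32·0.854 + 0.65·0.146
        = 0.273280 + 0.094900 = 0.368180
Keeping only the dam release-present terms gives 0.094900, so
  P(dam release | flood warning, heavy upstream rainfall) = 0.094900 / 0.368180 ≈ 0.2578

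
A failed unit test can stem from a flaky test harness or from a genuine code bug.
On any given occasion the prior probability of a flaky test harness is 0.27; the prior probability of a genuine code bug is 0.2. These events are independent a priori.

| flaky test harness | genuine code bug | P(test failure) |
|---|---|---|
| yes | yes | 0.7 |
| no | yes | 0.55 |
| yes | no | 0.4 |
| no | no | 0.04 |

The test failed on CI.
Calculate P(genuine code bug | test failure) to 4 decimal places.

P(genuine code bug | test failure) ≈ 0.5183

Weight on genuine code bug=true, given the evidence: 0.080300 + 0.037800 = 0.118100
Normalizer over all consistent configurations: 0.04·0.73·0.8 + 0.55·0.73·0.2 + 0.4·0.27·0.8 + 0.7·0.27·0.2 = 0.227860
Posterior = 0.118100 / 0.227860 ≈ 0.5183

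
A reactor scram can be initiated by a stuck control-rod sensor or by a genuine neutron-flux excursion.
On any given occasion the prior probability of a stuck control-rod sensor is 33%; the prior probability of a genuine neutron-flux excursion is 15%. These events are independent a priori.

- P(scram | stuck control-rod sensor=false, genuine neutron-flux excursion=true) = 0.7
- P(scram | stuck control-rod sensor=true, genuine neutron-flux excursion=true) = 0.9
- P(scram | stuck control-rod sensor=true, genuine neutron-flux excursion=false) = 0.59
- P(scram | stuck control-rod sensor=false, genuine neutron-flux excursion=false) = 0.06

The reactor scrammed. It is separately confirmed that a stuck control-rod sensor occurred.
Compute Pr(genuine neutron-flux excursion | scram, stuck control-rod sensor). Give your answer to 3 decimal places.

Pr(genuine neutron-flux excursion | scram, stuck control-rod sensor) ≈ 0.212

Sum P(scram|·) weighted by the priors over both values of genuine neutron-flux excursion:
  P(scram | stuck control-rod sensor) = 0.59×0.85 + 0.9×0.15
        = 0.501500 + 0.135000 = 0.636500
Keeping only the genuine neutron-flux excursion-present terms gives 0.135000, so
  P(genuine neutron-flux excursion | scram, stuck control-rod sensor) = 0.135000 / 0.636500 ≈ 0.212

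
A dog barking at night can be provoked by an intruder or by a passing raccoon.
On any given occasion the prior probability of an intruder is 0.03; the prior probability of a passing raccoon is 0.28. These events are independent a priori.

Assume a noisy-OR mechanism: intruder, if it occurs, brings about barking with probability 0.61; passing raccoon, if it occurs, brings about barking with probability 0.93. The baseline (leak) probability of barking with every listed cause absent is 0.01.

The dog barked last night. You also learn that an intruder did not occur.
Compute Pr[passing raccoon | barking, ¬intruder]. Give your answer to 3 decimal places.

Under noisy-OR, P(barking | causes) = 1 − (1−0.01)·∏(1−qᵢ) over the active causes.
By total probability over both values of passing raccoon:
  P(barking | ¬intruder) = 0.01×0.72 + 0.9307×0.28
        = 0.007200 + 0.260596 = 0.267796
Keeping only the passing raccoon-present terms gives 0.260596, so
  P(passing raccoon | barking, ¬intruder) = 0.260596 / 0.267796 ≈ 0.973

Pr[passing raccoon | barking, ¬intruder] ≈ 0.973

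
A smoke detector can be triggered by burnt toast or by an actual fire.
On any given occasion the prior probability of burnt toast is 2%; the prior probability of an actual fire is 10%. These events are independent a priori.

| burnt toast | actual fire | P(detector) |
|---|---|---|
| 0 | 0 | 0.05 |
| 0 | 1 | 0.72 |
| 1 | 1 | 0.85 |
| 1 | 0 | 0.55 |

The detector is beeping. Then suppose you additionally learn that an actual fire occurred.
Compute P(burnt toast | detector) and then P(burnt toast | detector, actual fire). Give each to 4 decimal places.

P(burnt toast | detector) ≈ 0.0919; P(burnt toast | detector, actual fire) ≈ 0.0235

Enumerate the 4 (burnt toast, actual fire) configurations and weight by the priors:
  P(detector) = 0.05*0.98*0.9 + 0.72*0.98*0.1 + 0.55*0.02*0.9 + 0.85*0.02*0.1
        = 0.044100 + 0.070560 + 0.009900 + 0.001700 = 0.126260
The terms with burnt toast present sum to 0.011600, so
  P(burnt toast | detector) = 0.011600 / 0.126260 ≈ 0.0919

Now condition on the additional information:
P(detector | actual fire) = 0.72·0.98 + 0.85·0.02 = 0.705600 + 0.017000 = 0.722600
The burnt toast-present share is 0.85·0.02 = 0.017000.
Hence the posterior is 0.017000/0.722600 ≈ 0.0235.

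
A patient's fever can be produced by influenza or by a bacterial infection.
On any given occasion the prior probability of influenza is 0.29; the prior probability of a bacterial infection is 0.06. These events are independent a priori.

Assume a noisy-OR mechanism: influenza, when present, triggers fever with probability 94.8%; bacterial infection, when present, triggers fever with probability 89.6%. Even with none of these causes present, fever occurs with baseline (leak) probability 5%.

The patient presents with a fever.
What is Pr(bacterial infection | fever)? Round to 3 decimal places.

Under noisy-OR, P(fever | causes) = 1 − (1−0.05)·∏(1−qᵢ) over the active causes.
For the numerator, keep only bacterial infection=true terms: 0.038391 + 0.017311 = 0.055702
The normalizing constant is 0.05*0.71*0.94 + 0.9012*0.71*0.06 + 0.9506*0.29*0.94 + 0.994862*0.29*0.06 = 0.348206
Posterior = 0.055702 / 0.348206 ≈ 0.160

Pr(bacterial infection | fever) ≈ 0.160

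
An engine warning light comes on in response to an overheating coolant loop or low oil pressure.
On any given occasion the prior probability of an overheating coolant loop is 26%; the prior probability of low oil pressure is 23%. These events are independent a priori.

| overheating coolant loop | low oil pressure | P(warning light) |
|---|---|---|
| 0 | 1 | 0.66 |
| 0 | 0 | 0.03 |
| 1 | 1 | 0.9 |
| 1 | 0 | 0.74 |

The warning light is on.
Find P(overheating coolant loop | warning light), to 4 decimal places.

Enumerate the 4 (overheating coolant loop, low oil pressure) configurations and weight by the priors:
  P(warning light) = 0.03×0.74×0.77 + 0.66×0.74×0.23 + 0.74×0.26×0.77 + 0.9×0.26×0.23
        = 0.017094 + 0.112332 + 0.148148 + 0.053820 = 0.331394
The terms with overheating coolant loop present sum to 0.201968, so
  P(overheating coolant loop | warning light) = 0.201968 / 0.331394 ≈ 0.6094

P(overheating coolant loop | warning light) ≈ 0.6094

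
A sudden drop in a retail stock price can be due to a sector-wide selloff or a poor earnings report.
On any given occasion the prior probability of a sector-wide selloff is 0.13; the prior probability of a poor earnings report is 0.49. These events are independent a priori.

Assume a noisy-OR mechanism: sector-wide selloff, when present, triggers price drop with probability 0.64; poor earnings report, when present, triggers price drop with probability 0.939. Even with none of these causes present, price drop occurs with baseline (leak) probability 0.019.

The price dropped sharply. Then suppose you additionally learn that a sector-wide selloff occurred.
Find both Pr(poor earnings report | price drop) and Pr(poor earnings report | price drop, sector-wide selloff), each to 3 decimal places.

Pr(poor earnings report | price drop) ≈ 0.900; Pr(poor earnings report | price drop, sector-wide selloff) ≈ 0.592

Under noisy-OR, P(price drop | causes) = 1 − (1−0.019)·∏(1−qᵢ) over the active causes.
Numerator (weight on configurations with poor earnings report): 0.400790 + 0.062328 = 0.463118
The normalizing constant is 0.019×0.87×0.51 + 0.940159×0.87×0.49 + 0.64684×0.13×0.51 + 0.978457×0.13×0.49 = 0.514433
P(poor earnings report | price drop) = 0.463118/0.514433 ≈ 0.900

With the extra evidence:
Enumerate both values of poor earnings report and weight by the priors:
  P(price drop | sector-wide selloff) = 0.64684·0.51 + 0.978457·0.49
        = 0.329888 + 0.479444 = 0.809332
Keeping only the poor earnings report-present terms gives 0.479444, so
  P(poor earnings report | price drop, sector-wide selloff) = 0.479444 / 0.809332 ≈ 0.592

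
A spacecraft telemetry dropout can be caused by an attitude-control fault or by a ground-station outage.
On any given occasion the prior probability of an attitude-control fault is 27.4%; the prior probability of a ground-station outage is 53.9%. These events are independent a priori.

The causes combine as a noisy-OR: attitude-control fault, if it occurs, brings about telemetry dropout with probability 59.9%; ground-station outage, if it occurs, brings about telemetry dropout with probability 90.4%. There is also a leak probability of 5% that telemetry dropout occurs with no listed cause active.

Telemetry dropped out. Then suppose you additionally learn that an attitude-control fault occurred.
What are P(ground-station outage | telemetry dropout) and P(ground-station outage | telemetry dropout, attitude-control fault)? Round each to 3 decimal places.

Under noisy-OR, P(telemetry dropout | causes) = 1 − (1−0.05)·∏(1−qᵢ) over the active causes.
Weight on ground-station outage=true, given the evidence: 0.355626 + 0.142285 = 0.497911
Denominator P(telemetry dropout): 0.05*0.726*0.461 + 0.9088*0.726*0.539 + 0.61905*0.274*0.461 + 0.963429*0.274*0.539 = 0.592840
Posterior = 0.497911 / 0.592840 ≈ 0.840

Now also conditioning on attitude-control fault=true:
Numerator (weight on configurations with ground-station outage): 0.963429·0.539 = 0.519288
The normalizing constant is 0.61905·0.461 + 0.963429·0.539 = 0.804670
P(ground-station outage | telemetry dropout, attitude-control fault) = 0.519288/0.804670 ≈ 0.645
This is intercausal reasoning (explaining away): once attitude-control fault accounts for the telemetry dropout, ground-station outage becomes less likely.

P(ground-station outage | telemetry dropout) ≈ 0.840; P(ground-station outage | telemetry dropout, attitude-control fault) ≈ 0.645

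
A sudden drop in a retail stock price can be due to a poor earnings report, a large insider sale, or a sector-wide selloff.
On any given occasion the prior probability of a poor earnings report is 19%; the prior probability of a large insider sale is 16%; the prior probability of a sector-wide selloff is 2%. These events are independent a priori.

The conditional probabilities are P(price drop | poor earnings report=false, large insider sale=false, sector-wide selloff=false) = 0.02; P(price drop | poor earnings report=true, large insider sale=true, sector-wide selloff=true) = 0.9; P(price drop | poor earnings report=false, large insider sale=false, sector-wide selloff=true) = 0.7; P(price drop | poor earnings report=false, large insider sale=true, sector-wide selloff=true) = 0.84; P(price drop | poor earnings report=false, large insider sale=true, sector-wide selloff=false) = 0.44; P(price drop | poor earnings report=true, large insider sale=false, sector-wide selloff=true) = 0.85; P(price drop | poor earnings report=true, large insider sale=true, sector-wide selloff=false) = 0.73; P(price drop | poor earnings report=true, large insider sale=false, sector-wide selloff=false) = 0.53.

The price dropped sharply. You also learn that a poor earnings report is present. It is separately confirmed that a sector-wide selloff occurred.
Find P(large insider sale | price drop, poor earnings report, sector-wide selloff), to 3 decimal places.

P(large insider sale | price drop, poor earnings report, sector-wide selloff) ≈ 0.168

P(price drop | poor earnings report, sector-wide selloff) = 0.85*0.84 + 0.9*0.16 = 0.714000 + 0.144000 = 0.858000
Restricting to configurations with large insider sale present: 0.9*0.16 = 0.144000.
Hence the posterior is 0.144000/0.858000 ≈ 0.168.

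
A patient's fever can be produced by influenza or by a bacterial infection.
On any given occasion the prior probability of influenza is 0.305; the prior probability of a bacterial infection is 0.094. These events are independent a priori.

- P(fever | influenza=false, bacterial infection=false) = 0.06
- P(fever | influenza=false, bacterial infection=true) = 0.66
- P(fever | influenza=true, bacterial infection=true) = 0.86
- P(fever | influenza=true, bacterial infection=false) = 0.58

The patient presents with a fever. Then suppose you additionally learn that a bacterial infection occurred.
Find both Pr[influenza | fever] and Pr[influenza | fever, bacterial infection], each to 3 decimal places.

Numerator (weight on configurations with influenza): 0.160271 + 0.024656 = 0.184927
Denominator P(fever): 0.06*0.695*0.906 + 0.66*0.695*0.094 + 0.58*0.305*0.906 + 0.86*0.305*0.094 = 0.265825
Posterior = 0.184927 / 0.265825 ≈ 0.696

With the extra evidence:
By total probability over both values of influenza:
  P(fever | bacterial infection) = 0.66·0.695 + 0.86·0.305
        = 0.458700 + 0.262300 = 0.721000
Configurations with influenza contribute 0.262300, so
  P(influenza | fever, bacterial infection) = 0.262300 / 0.721000 ≈ 0.364

Pr[influenza | fever] ≈ 0.696; Pr[influenza | fever, bacterial infection] ≈ 0.364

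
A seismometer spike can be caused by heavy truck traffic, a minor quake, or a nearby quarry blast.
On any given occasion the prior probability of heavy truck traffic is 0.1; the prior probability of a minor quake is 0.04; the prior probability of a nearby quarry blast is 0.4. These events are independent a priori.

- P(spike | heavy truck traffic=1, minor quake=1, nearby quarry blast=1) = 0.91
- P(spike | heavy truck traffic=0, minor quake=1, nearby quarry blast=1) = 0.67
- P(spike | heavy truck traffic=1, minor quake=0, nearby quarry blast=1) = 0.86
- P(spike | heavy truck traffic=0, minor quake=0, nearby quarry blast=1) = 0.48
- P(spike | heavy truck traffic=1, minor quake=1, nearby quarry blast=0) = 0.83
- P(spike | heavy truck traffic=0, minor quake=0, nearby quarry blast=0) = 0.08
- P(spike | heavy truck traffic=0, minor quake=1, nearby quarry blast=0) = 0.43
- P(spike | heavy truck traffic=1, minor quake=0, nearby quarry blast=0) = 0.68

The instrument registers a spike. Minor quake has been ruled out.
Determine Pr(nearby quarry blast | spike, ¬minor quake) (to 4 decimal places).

P(spike | ¬minor quake) = 0.08*0.9*0.6 + 0.48*0.9*0.4 + 0.68*0.1*0.6 + 0.86*0.1*0.4 = 0.043200 + 0.172800 + 0.040800 + 0.034400 = 0.291200
Of this, 0.207200 comes from 0.172800 + 0.034400 (the nearby quarry blast=true cases).
Hence the posterior is 0.207200/0.291200 ≈ 0.7115.

Pr(nearby quarry blast | spike, ¬minor quake) ≈ 0.7115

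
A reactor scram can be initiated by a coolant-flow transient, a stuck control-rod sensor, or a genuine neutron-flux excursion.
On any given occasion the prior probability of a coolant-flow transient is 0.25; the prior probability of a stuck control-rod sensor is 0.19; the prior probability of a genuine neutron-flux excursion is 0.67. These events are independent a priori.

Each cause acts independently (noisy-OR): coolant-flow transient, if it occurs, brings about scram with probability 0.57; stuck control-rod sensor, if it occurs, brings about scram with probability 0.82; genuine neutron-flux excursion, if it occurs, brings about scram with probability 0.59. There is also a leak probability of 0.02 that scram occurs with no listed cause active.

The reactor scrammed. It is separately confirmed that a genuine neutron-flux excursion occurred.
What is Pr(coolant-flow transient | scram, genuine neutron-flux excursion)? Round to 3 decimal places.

Under noisy-OR, P(scram | causes) = 1 − (1−0.02)·∏(1−qᵢ) over the active causes.
Enumerate the 4 (coolant-flow transient, stuck control-rod sensor) configurations and weight by the priors:
  P(scram | genuine neutron-flux excursion) = 0.5982·0.75·0.81 + 0.927676·0.75·0.19 + 0.827226·0.25·0.81 + 0.968901·0.25·0.19
        = 0.363407 + 0.132194 + 0.167513 + 0.046023 = 0.709137
Configurations with coolant-flow transient contribute 0.213536, so
  P(coolant-flow transient | scram, genuine neutron-flux excursion) = 0.213536 / 0.709137 ≈ 0.301

Pr(coolant-flow transient | scram, genuine neutron-flux excursion) ≈ 0.301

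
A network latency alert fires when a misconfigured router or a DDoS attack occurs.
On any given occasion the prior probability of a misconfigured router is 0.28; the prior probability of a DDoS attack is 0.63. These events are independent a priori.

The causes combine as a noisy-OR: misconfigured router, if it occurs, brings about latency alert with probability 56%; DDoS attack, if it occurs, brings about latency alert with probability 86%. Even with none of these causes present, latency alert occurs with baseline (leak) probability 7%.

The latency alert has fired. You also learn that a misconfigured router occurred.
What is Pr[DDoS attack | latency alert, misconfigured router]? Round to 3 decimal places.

Under noisy-OR, P(latency alert | causes) = 1 − (1−0.07)·∏(1−qᵢ) over the active causes.
P(latency alert | misconfigured router) = 0.5908×0.37 + 0.942712×0.63 = 0.218596 + 0.593909 = 0.812505
Restricting to configurations with DDoS attack present: 0.942712×0.63 = 0.593909.
P(DDoS attack | latency alert, misconfigured router) = 0.593909 / 0.812505 ≈ 0.731

Pr[DDoS attack | latency alert, misconfigured router] ≈ 0.731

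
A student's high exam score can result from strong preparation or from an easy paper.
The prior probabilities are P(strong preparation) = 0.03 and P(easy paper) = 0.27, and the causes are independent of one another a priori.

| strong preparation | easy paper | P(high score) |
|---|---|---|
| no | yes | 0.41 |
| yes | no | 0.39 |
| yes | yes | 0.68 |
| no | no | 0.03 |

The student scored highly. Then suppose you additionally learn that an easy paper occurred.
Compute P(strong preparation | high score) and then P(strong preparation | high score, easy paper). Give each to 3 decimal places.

Numerator (weight on configurations with strong preparation): 0.008541 + 0.005508 = 0.014049
Normalizer over all consistent configurations: 0.03·0.97·0.73 + 0.41·0.97·0.27 + 0.39·0.03·0.73 + 0.68·0.03·0.27 = 0.142671
Posterior = 0.014049 / 0.142671 ≈ 0.098

Now also conditioning on easy paper=true:
P(high score | easy paper) = 0.41*0.97 + 0.68*0.03 = 0.397700 + 0.020400 = 0.418100
The strong preparation-present share is 0.68*0.03 = 0.020400.
Hence the posterior is 0.020400/0.418100 ≈ 0.049.
The drop from 0.098 to 0.049 is the explaining-away (discounting) effect.

P(strong preparation | high score) ≈ 0.098; P(strong preparation | high score, easy paper) ≈ 0.049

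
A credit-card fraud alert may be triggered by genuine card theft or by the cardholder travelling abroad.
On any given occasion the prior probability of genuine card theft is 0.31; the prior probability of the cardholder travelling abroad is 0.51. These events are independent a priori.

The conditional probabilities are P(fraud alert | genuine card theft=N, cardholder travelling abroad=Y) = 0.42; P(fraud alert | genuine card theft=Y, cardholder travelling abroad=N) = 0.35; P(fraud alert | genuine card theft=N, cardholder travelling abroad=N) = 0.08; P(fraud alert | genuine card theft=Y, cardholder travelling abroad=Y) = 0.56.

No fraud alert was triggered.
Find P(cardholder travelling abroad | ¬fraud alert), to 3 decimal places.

P(¬fraud alert) = 0.92×0.69×0.49 + 0.58×0.69×0.51 + 0.65×0.31×0.49 + 0.44×0.31×0.51 = 0.311052 + 0.204102 + 0.098735 + 0.069564 = 0.683453
Of this, 0.273666 comes from 0.204102 + 0.069564 (the cardholder travelling abroad=true cases).
P(cardholder travelling abroad | ¬fraud alert) = 0.273666 / 0.683453 ≈ 0.400

P(cardholder travelling abroad | ¬fraud alert) ≈ 0.400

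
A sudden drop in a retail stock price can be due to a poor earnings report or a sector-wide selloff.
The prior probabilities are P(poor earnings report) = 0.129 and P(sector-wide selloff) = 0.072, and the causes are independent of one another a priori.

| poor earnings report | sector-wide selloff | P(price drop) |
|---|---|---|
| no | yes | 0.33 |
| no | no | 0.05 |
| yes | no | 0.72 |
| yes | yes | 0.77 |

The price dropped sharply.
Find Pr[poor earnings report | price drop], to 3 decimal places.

By total probability over the 4 (poor earnings report, sector-wide selloff) configurations:
  P(price drop) = 0.05×0.871×0.928 + 0.33×0.871×0.072 + 0.72×0.129×0.928 + 0.77×0.129×0.072
        = 0.040414 + 0.020695 + 0.086193 + 0.007152 = 0.154454
Configurations with poor earnings report contribute 0.093345, so
  P(poor earnings report | price drop) = 0.093345 / 0.154454 ≈ 0.604

Pr[poor earnings report | price drop] ≈ 0.604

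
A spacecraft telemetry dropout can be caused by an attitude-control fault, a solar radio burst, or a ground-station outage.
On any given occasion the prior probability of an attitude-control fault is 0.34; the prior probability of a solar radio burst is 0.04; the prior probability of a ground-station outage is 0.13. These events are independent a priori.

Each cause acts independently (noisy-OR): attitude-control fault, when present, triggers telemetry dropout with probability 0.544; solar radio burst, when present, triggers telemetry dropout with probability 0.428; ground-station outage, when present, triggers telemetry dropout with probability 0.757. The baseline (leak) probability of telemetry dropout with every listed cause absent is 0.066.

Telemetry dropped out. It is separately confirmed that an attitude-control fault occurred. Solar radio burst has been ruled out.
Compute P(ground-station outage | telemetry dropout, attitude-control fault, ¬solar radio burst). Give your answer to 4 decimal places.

Under noisy-OR, P(telemetry dropout | causes) = 1 − (1−0.066)·∏(1−qᵢ) over the active causes.
P(telemetry dropout | attitude-control fault, ¬solar radio burst) = 0.574096*0.87 + 0.896505*0.13 = 0.499464 + 0.116546 = 0.616010
The ground-station outage-present share is 0.896505*0.13 = 0.116546.
So P(ground-station outage | telemetry dropout, attitude-control fault, ¬solar radio burst) = 0.116546/0.616010 ≈ 0.1892.

P(ground-station outage | telemetry dropout, attitude-control fault, ¬solar radio burst) ≈ 0.1892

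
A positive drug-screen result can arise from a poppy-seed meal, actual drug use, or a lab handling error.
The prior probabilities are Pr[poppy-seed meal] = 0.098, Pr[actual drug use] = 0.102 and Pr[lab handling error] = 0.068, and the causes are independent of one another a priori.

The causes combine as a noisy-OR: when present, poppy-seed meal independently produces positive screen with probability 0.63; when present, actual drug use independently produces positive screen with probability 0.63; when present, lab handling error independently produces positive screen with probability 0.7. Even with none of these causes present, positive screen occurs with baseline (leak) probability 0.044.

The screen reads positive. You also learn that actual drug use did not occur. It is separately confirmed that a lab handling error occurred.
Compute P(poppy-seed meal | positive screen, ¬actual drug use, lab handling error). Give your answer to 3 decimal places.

P(poppy-seed meal | positive screen, ¬actual drug use, lab handling error) ≈ 0.120

Under noisy-OR, P(positive screen | causes) = 1 − (1−0.044)·∏(1−qᵢ) over the active causes.
Weight on poppy-seed meal=true, given the evidence: 0.893884×0.098 = 0.087601
Normalizer over all consistent configurations: 0.7132×0.902 + 0.893884×0.098 = 0.730907
Posterior = 0.087601 / 0.730907 ≈ 0.120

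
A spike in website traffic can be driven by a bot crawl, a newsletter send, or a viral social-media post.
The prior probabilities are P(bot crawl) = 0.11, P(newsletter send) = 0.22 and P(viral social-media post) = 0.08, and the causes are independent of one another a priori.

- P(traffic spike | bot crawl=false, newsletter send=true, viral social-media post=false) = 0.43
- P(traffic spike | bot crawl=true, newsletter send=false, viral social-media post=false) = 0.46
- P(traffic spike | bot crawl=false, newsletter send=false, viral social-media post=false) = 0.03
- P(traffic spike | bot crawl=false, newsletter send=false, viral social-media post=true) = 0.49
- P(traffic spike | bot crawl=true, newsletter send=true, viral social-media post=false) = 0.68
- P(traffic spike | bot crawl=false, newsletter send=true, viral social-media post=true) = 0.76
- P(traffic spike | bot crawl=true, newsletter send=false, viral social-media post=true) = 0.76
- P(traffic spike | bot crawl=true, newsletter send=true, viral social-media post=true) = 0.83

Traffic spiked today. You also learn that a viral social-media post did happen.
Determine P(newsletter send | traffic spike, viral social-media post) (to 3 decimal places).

P(newsletter send | traffic spike, viral social-media post) ≈ 0.294

For the numerator, keep only newsletter send=true terms: 0.148808 + 0.020086 = 0.168894
Denominator P(traffic spike | viral social-media post): 0.49*0.89*0.78 + 0.76*0.89*0.22 + 0.76*0.11*0.78 + 0.83*0.11*0.22 = 0.574260
P(newsletter send | traffic spike, viral social-media post) = 0.168894/0.574260 ≈ 0.294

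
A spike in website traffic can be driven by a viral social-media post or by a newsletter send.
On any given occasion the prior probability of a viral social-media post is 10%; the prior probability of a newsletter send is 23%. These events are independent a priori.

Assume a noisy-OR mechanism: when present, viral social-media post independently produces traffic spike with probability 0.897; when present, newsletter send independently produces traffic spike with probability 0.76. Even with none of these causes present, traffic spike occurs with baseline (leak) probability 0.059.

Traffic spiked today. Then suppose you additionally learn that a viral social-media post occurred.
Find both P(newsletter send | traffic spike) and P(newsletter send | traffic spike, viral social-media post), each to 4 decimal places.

P(newsletter send | traffic spike) ≈ 0.6233; P(newsletter send | traffic spike, viral social-media post) ≈ 0.2442

Under noisy-OR, P(traffic spike | causes) = 1 − (1−0.059)·∏(1−qᵢ) over the active causes.
Sum P(traffic spike|·) weighted by the priors over the 4 (viral social-media post, newsletter send) configurations:
  P(traffic spike) = 0.059·0.9·0.77 + 0.77416·0.9·0.23 + 0.903077·0.1·0.77 + 0.976738·0.1·0.23
        = 0.040887 + 0.160251 + 0.069537 + 0.022465 = 0.293140
Configurations with newsletter send contribute 0.182716, so
  P(newsletter send | traffic spike) = 0.182716 / 0.293140 ≈ 0.6233

Now also conditioning on viral social-media post=true:
P(traffic spike | viral social-media post) = 0.903077·0.77 + 0.976738·0.23 = 0.695369 + 0.224650 = 0.920019
Of this, 0.224650 comes from 0.976738·0.23 (the newsletter send=true cases).
P(newsletter send | traffic spike, viral social-media post) = 0.224650 / 0.920019 ≈ 0.2442
Conditioning on viral social-media post lowers the posterior on newsletter send: the classic explaining-away effect in a common-effect structure.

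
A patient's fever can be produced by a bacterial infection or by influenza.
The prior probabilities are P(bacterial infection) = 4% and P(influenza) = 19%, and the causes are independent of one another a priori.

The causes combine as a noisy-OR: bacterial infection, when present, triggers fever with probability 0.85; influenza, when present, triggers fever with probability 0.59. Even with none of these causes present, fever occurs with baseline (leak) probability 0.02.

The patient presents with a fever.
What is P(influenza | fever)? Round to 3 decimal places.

P(influenza | fever) ≈ 0.729

Under noisy-OR, P(fever | causes) = 1 − (1−0.02)·∏(1−qᵢ) over the active causes.
Weight on influenza=true, given the evidence: 0.109112 + 0.007142 = 0.116254
Denominator P(fever): 0.02*0.96*0.81 + 0.5982*0.96*0.19 + 0.853*0.04*0.81 + 0.93973*0.04*0.19 = 0.159443
Posterior = 0.116254 / 0.159443 ≈ 0.729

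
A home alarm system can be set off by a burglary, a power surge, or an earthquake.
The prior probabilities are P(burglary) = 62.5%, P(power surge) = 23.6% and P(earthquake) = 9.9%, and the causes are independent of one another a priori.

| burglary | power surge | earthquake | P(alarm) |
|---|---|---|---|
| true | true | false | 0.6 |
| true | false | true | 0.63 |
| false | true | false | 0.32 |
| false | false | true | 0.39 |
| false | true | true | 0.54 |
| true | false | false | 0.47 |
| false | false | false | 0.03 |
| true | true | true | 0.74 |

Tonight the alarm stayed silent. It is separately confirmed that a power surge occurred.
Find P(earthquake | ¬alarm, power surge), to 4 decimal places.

By total probability over the 4 (burglary, earthquake) configurations:
  P(¬alarm | power surge) = 0.68×0.375×0.901 + 0.46×0.375×0.099 + 0.4×0.625×0.901 + 0.26×0.625×0.099
        = 0.229755 + 0.017078 + 0.225250 + 0.016088 = 0.488171
Keeping only the earthquake-present terms gives 0.033166, so
  P(earthquake | ¬alarm, power surge) = 0.033166 / 0.488171 ≈ 0.0679

P(earthquake | ¬alarm, power surge) ≈ 0.0679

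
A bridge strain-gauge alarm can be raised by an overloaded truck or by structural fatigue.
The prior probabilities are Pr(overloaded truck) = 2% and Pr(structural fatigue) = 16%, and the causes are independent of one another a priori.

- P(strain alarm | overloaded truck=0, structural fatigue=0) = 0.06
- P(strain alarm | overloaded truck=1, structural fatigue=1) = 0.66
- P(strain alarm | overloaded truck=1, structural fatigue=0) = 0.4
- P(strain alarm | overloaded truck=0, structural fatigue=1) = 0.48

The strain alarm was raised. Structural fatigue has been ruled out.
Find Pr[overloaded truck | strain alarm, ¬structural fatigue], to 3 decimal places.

Pr[overloaded truck | strain alarm, ¬structural fatigue] ≈ 0.120

For the numerator, keep only overloaded truck=true terms: 0.4×0.02 = 0.008000
The normalizing constant is 0.06×0.98 + 0.4×0.02 = 0.066800
Posterior = 0.008000 / 0.066800 ≈ 0.120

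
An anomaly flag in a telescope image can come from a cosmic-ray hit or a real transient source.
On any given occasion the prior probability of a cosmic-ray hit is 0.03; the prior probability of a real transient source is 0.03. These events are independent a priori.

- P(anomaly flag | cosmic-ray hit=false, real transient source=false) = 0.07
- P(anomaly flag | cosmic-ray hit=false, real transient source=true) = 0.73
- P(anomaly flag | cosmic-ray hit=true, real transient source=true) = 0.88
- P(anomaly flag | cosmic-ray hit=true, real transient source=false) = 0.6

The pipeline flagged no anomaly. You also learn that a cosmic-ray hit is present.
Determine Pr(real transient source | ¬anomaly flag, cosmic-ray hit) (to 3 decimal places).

P(¬anomaly flag | cosmic-ray hit) = 0.4*0.97 + 0.12*0.03 = 0.388000 + 0.003600 = 0.391600
Of this, 0.003600 comes from 0.12*0.03 (the real transient source=true cases).
So P(real transient source | ¬anomaly flag, cosmic-ray hit) = 0.003600/0.391600 ≈ 0.009.

Pr(real transient source | ¬anomaly flag, cosmic-ray hit) ≈ 0.009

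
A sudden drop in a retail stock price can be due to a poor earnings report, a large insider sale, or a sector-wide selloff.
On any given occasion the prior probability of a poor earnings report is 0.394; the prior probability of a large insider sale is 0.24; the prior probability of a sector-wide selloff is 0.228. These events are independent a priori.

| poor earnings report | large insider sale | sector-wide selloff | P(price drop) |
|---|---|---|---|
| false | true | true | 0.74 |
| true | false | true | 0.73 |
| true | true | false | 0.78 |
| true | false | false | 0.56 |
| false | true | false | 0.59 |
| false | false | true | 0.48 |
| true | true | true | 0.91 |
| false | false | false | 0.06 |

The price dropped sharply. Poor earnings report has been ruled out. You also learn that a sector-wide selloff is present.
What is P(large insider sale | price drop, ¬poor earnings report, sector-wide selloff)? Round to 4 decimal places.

Numerator (weight on configurations with large insider sale): 0.74×0.24 = 0.177600
The normalizing constant is 0.48×0.76 + 0.74×0.24 = 0.542400
Posterior = 0.177600 / 0.542400 ≈ 0.3274

P(large insider sale | price drop, ¬poor earnings report, sector-wide selloff) ≈ 0.3274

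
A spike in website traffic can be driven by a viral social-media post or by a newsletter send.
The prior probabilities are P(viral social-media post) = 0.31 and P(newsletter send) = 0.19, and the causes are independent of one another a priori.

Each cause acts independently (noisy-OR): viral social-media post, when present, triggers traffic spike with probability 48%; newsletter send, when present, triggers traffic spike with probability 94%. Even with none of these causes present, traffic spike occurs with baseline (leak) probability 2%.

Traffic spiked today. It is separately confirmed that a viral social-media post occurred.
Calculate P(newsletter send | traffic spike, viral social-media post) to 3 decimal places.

P(newsletter send | traffic spike, viral social-media post) ≈ 0.317

Under noisy-OR, P(traffic spike | causes) = 1 − (1−0.02)·∏(1−qᵢ) over the active causes.
P(traffic spike | viral social-media post) = 0.4904·0.81 + 0.969424·0.19 = 0.397224 + 0.184191 = 0.581415
Restricting to configurations with newsletter send present: 0.969424·0.19 = 0.184191.
So P(newsletter send | traffic spike, viral social-media post) = 0.184191/0.581415 ≈ 0.317.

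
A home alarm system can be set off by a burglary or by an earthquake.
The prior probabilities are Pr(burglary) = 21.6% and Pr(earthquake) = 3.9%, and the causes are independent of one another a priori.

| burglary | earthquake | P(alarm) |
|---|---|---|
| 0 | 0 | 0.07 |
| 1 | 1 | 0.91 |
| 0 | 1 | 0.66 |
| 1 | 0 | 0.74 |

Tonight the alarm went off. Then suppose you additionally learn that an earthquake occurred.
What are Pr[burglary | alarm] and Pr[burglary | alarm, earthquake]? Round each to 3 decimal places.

For the numerator, keep only burglary=true terms: 0.153606 + 0.007666 = 0.161272
Denominator P(alarm): 0.07·0.784·0.961 + 0.66·0.784·0.039 + 0.74·0.216·0.961 + 0.91·0.216·0.039 = 0.234192
Posterior = 0.161272 / 0.234192 ≈ 0.689

Now also conditioning on earthquake=true:
Weight on burglary=true, given the evidence: 0.91×0.216 = 0.196560
Denominator P(alarm | earthquake): 0.66×0.784 + 0.91×0.216 = 0.714000
P(burglary | alarm, earthquake) = 0.196560/0.714000 ≈ 0.275
— earthquake explains away the evidence for burglary.

Pr[burglary | alarm] ≈ 0.689; Pr[burglary | alarm, earthquake] ≈ 0.275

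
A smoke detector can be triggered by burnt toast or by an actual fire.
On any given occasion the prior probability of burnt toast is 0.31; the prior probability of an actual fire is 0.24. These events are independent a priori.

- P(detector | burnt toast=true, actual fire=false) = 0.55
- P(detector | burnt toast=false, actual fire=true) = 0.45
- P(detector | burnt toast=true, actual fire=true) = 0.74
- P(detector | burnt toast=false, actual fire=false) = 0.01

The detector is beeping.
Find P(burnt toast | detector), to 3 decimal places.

For the numerator, keep only burnt toast=true terms: 0.129580 + 0.055056 = 0.184636
The normalizing constant is 0.01×0.69×0.76 + 0.45×0.69×0.24 + 0.55×0.31×0.76 + 0.74×0.31×0.24 = 0.264400
Posterior = 0.184636 / 0.264400 ≈ 0.698

P(burnt toast | detector) ≈ 0.698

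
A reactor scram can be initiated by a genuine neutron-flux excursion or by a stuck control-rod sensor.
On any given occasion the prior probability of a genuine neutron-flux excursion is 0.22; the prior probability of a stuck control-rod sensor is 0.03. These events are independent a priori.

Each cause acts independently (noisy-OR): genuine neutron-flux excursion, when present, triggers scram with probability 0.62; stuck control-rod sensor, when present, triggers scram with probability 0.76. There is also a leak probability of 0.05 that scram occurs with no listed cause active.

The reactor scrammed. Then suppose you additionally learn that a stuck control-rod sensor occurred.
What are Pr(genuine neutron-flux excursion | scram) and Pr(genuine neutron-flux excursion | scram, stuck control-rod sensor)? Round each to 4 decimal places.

Pr(genuine neutron-flux excursion | scram) ≈ 0.7181; Pr(genuine neutron-flux excursion | scram, stuck control-rod sensor) ≈ 0.2502

Under noisy-OR, P(scram | causes) = 1 − (1−0.05)·∏(1−qᵢ) over the active causes.
P(scram) = 0.05×0.78×0.97 + 0.772×0.78×0.03 + 0.639×0.22×0.97 + 0.91336×0.22×0.03 = 0.037830 + 0.018065 + 0.136363 + 0.006028 = 0.198286
Of this, 0.142391 comes from 0.136363 + 0.006028 (the genuine neutron-flux excursion=true cases).
Hence the posterior is 0.142391/0.198286 ≈ 0.7181.

With the extra evidence:
P(scram | stuck control-rod sensor) = 0.772*0.78 + 0.91336*0.22 = 0.602160 + 0.200939 = 0.803099
Of this, 0.200939 comes from 0.91336*0.22 (the genuine neutron-flux excursion=true cases).
So P(genuine neutron-flux excursion | scram, stuck control-rod sensor) = 0.200939/0.803099 ≈ 0.2502.
— stuck control-rod sensor explains away the evidence for genuine neutron-flux excursion.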